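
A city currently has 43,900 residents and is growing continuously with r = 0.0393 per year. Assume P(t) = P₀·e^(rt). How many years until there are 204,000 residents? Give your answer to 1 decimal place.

t ≈ 39.1 years

204000 = 43900 · e^(0.0393·t)
t = ln(204000/43900) / 0.0393 = ln(4.64692) / 0.0393 = 1.53621 / 0.0393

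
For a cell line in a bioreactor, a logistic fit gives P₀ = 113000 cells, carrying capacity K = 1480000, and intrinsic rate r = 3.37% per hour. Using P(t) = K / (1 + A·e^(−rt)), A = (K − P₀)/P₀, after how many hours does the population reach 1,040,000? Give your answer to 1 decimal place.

A = (1480000 − 113000)/113000 = 12.09735
1040000 = 1480000/(1 + 12.09735·e^(−0.0337t)) → 1 + 12.09735·e^(−0.0337t) = 1.42308
e^(−0.0337t) = 0.034973 → t = ln(28.59372)/0.0337 = 3.35319/0.0337

t ≈ 99.5 hours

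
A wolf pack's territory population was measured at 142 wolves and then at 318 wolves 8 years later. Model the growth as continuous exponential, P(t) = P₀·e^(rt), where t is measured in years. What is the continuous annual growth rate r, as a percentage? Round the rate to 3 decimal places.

318 = 142 · e^(r·8)
e^(8r) = 318/142 = 2.23944
r = ln(2.23944) / 8 = 0.80622 / 8

r ≈ 10.078% per year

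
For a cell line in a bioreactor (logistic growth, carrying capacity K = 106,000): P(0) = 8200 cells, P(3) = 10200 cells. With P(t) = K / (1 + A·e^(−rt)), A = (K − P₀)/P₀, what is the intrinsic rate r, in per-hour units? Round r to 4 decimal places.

r ≈ 0.0796 per hour

A = (106000 − 8200)/8200 = 11.92683
10200 = 106000/(1 + 11.92683·e^(−r·3)) → e^(−3r) = (10.39216 − 1)/11.92683 = 0.787481
r = −ln(0.787481)/3 = 0.23892/3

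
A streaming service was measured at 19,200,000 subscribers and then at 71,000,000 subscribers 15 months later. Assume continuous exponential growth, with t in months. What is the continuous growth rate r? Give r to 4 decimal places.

71000000 = 19200000 · e^(r·15)
e^(15r) = 71000000/19200000 = 3.69792
r = ln(3.69792) / 15 = 1.30777 / 15

r ≈ 0.0872 per month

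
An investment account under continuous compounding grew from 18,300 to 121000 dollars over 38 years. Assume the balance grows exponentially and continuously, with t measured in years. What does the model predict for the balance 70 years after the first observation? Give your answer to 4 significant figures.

r = ln(121000/18300) / 38 ≈ 0.049708 per year
P(70) = 18300 · e^(0.049708·70) = 18300 · 32.44458 ≈ 593735.73

≈ 593,700 dollars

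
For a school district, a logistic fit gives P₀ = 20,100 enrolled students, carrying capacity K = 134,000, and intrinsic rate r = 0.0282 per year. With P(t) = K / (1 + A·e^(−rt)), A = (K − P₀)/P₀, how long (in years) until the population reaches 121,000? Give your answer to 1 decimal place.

t ≈ 140.6 years

A = (134000 − 20100)/20100 = 5.66667
121000 = 134000/(1 + 5.66667·e^(−0.0282t)) → 1 + 5.66667·e^(−0.0282t) = 1.10744
e^(−0.0282t) = 0.01896 → t = ln(52.74359)/0.0282 = 3.96544/0.0282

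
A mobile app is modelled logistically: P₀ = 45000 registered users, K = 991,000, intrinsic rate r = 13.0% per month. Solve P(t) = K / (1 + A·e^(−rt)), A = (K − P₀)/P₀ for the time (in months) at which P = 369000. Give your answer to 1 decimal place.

t ≈ 19.4 months

A = (991000 − 45000)/45000 = 21.02222
369000 = 991000/(1 + 21.02222·e^(−0.13t)) → 1 + 21.02222·e^(−0.13t) = 2.68564
e^(−0.13t) = 0.080184 → t = ln(12.47138)/0.13 = 2.52344/0.13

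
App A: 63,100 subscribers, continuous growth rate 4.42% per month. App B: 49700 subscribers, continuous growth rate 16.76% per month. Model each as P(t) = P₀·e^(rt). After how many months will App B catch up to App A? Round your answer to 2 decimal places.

63100·e^(0.0442t) = 49700·e^(0.1676t)
63100/49700 = e^((0.1676 − 0.0442)t) → ln(1.26962) = 0.1234·t
t = 0.23872 / 0.1234

t ≈ 1.93 months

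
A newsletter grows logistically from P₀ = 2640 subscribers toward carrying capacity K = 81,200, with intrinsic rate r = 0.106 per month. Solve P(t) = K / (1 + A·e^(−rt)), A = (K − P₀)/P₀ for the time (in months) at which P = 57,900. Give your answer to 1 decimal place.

A = (81200 − 2640)/2640 = 29.75758
57900 = 81200/(1 + 29.75758·e^(−0.106t)) → 1 + 29.75758·e^(−0.106t) = 1.40242
e^(−0.106t) = 0.013523 → t = ln(73.94694)/0.106 = 4.30335/0.106

t ≈ 40.6 months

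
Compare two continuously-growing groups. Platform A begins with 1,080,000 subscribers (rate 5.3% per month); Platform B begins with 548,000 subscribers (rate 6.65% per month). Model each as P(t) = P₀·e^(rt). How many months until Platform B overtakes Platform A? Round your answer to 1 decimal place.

t ≈ 50.3 months

1080000·e^(0.053t) = 548000·e^(0.0665t)
1080000/548000 = e^((0.0665 − 0.053)t) → ln(1.9708) = 0.0135·t
t = 0.67844 / 0.0135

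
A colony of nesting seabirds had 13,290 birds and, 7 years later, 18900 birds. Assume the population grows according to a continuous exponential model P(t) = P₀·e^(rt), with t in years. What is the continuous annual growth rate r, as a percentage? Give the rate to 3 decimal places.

18900 = 13290 · e^(r·7)
e^(7r) = 18900/13290 = 1.42212
r = ln(1.42212) / 7 = 0.35215 / 7

r ≈ 5.031% per year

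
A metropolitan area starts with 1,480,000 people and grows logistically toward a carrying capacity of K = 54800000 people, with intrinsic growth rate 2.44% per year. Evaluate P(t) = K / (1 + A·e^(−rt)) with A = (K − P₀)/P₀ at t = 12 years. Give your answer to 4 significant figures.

≈ 1,965,000 people

A = (54800000 − 1480000)/1480000 = 36.02703
P(12) = 54800000 / (1 + 36.02703·e^(−0.0244·12)) = 54800000 / (1 + 36.02703·0.746171)
= 54800000 / 27.88234 ≈ 1965402.06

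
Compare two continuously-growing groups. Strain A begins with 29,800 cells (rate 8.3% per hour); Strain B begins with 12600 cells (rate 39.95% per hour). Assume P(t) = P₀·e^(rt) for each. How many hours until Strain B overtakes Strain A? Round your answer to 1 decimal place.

29800·e^(0.083t) = 12600·e^(0.3995t)
29800/12600 = e^((0.3995 − 0.083)t) → ln(2.36508) = 0.3165·t
t = 0.86081 / 0.3165

t ≈ 2.7 hours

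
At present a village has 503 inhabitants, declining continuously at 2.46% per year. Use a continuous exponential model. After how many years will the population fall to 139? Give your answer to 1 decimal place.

t ≈ 52.3 years

139 = 503 · e^(-0.0246·t)
t = ln(139/503) / -0.0246 = ln(0.27634) / -0.0246 = -1.28612 / -0.0246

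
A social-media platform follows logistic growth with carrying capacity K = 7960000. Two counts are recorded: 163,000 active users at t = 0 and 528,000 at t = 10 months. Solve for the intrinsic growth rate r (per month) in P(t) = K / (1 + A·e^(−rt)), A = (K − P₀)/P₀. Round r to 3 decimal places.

A = (7960000 − 163000)/163000 = 47.83436
528000 = 7960000/(1 + 47.83436·e^(−r·10)) → e^(−10r) = (15.07576 − 1)/47.83436 = 0.29426
r = −ln(0.29426)/10 = 1.22329/10

r ≈ 0.122 per month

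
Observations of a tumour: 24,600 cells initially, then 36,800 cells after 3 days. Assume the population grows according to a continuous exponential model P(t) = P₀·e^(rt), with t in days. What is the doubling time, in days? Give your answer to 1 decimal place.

r = ln(36800/24600) / 3 = ln(1.49593) / 3 ≈ 0.13425 per day
doubling time = ln 2 / |r| = 0.69315 / 0.13425

doubling time ≈ 5.2 days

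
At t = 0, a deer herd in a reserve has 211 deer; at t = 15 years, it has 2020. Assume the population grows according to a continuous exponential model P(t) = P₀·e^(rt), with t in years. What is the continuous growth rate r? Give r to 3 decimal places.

r ≈ 0.151 per year

2020 = 211 · e^(r·15)
e^(15r) = 2020/211 = 9.57346
r = ln(9.57346) / 15 = 2.25899 / 15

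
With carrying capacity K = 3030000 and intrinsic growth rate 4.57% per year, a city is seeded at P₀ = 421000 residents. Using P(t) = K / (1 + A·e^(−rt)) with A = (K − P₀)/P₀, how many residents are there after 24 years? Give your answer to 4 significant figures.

≈ 987,100 residents

A = (3030000 − 421000)/421000 = 6.19715
P(24) = 3030000 / (1 + 6.19715·e^(−0.0457·24)) = 3030000 / (1 + 6.19715·0.333938)
= 3030000 / 3.06946 ≈ 987143.16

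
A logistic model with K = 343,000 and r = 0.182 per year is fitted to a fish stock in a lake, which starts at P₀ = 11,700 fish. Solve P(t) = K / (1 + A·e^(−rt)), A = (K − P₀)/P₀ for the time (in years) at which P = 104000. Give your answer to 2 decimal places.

A = (343000 − 11700)/11700 = 28.31624
104000 = 343000/(1 + 28.31624·e^(−0.182t)) → 1 + 28.31624·e^(−0.182t) = 3.29808
e^(−0.182t) = 0.081158 → t = ln(12.32171)/0.182 = 2.51136/0.182

t ≈ 13.80 years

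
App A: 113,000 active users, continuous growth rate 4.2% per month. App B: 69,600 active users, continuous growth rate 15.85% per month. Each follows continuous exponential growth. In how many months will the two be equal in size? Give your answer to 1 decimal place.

113000·e^(0.042t) = 69600·e^(0.1585t)
113000/69600 = e^((0.1585 − 0.042)t) → ln(1.62356) = 0.1165·t
t = 0.48462 / 0.1165

t ≈ 4.2 months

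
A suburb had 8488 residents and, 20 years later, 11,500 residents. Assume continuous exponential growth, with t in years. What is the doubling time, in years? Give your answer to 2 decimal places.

r = ln(11500/8488) / 20 = ln(1.35485) / 20 ≈ 0.015185 per year
doubling time = ln 2 / |r| = 0.69315 / 0.015185

doubling time ≈ 45.65 years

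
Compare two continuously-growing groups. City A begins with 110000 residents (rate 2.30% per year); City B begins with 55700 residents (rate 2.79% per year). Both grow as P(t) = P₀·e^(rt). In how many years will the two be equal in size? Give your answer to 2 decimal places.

110000·e^(0.023t) = 55700·e^(0.0279t)
110000/55700 = e^((0.0279 − 0.023)t) → ln(1.97487) = 0.0049·t
t = 0.6805 / 0.0049

t ≈ 138.88 years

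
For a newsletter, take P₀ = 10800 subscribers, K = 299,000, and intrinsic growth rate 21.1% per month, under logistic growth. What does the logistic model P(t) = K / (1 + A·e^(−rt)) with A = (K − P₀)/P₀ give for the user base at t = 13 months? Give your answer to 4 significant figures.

≈ 110,000 subscribers

A = (299000 − 10800)/10800 = 26.68519
P(13) = 299000 / (1 + 26.68519·e^(−0.211·13)) = 299000 / (1 + 26.68519·0.064377)
= 299000 / 2.71791 ≈ 110010.99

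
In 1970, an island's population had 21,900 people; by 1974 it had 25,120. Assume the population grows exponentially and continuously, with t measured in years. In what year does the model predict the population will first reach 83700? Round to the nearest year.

r = ln(25120/21900) / 4 = 0.13718/4 ≈ 0.034294 per year
t = ln(83700/21900) / r = 1.34075/0.034294 ≈ 39.1 years after 1970

year 2009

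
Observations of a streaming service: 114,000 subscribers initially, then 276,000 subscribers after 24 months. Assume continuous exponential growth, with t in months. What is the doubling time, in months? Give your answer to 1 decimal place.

doubling time ≈ 18.8 months

r = ln(276000/114000) / 24 = ln(2.42105) / 24 ≈ 0.036842 per month
doubling time = ln 2 / |r| = 0.69315 / 0.036842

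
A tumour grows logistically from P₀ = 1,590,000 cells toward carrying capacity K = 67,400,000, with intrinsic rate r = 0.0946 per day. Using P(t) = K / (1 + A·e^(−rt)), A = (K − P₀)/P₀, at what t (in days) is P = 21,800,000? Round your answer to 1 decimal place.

A = (67400000 − 1590000)/1590000 = 41.38994
21800000 = 67400000/(1 + 41.38994·e^(−0.0946t)) → 1 + 41.38994·e^(−0.0946t) = 3.09174
e^(−0.0946t) = 0.050537 → t = ln(19.78729)/0.0946 = 2.98504/0.0946

t ≈ 31.6 days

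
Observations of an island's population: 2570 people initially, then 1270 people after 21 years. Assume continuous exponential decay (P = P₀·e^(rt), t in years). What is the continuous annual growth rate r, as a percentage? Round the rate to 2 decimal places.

r ≈ -3.36% per year

1270 = 2570 · e^(r·21)
e^(21r) = 1270/2570 = 0.49416
r = ln(0.49416) / 21 = -0.70489 / 21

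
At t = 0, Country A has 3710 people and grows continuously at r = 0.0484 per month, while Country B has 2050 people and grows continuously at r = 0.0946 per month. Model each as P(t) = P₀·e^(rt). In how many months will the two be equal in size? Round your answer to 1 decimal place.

3710·e^(0.0484t) = 2050·e^(0.0946t)
3710/2050 = e^((0.0946 − 0.0484)t) → ln(1.80976) = 0.0462·t
t = 0.59319 / 0.0462

t ≈ 12.8 months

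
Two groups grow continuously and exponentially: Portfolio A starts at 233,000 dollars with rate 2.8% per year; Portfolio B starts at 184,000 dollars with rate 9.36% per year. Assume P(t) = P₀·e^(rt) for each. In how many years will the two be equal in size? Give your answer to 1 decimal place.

t ≈ 3.6 years

233000·e^(0.028t) = 184000·e^(0.0936t)
233000/184000 = e^((0.0936 − 0.028)t) → ln(1.2663) = 0.0656·t
t = 0.2361 / 0.0656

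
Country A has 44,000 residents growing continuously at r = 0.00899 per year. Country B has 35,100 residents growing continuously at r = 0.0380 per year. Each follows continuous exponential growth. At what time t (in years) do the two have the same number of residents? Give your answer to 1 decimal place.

44000·e^(0.00899t) = 35100·e^(0.038t)
44000/35100 = e^((0.038 − 0.00899)t) → ln(1.25356) = 0.02901·t
t = 0.22599 / 0.02901

t ≈ 7.8 years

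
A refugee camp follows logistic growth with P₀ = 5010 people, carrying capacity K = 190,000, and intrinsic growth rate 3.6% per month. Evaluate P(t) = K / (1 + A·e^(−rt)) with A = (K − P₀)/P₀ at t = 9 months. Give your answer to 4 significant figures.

A = (190000 − 5010)/5010 = 36.92415
P(9) = 190000 / (1 + 36.92415·e^(−0.036·9)) = 190000 / (1 + 36.92415·0.72325)
= 190000 / 27.7054 ≈ 6857.87

≈ 6,858 people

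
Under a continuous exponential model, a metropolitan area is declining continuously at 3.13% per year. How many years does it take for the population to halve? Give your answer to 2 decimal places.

half-life ≈ 22.15 years

half-life = ln(2) / |r| = 0.69315 / 0.0313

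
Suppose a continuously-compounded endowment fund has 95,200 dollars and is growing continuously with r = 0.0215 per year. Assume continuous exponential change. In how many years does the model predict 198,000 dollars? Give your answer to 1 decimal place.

t ≈ 34.1 years

198000 = 95200 · e^(0.0215·t)
t = ln(198000/95200) / 0.0215 = ln(2.07983) / 0.0215 = 0.73229 / 0.0215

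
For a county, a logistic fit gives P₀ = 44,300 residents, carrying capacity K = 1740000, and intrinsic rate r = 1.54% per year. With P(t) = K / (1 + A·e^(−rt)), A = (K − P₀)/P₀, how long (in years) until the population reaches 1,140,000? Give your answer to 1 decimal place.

t ≈ 278.4 years

A = (1740000 − 44300)/44300 = 38.27765
1140000 = 1740000/(1 + 38.27765·e^(−0.0154t)) → 1 + 38.27765·e^(−0.0154t) = 1.52632
e^(−0.0154t) = 0.01375 → t = ln(72.72754)/0.0154 = 4.28672/0.0154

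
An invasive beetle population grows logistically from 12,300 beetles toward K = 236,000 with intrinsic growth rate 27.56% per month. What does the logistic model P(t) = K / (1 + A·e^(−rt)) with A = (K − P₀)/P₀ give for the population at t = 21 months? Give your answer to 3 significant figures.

≈ 224,000 beetles

A = (236000 − 12300)/12300 = 18.18699
P(21) = 236000 / (1 + 18.18699·e^(−0.2756·21)) = 236000 / (1 + 18.18699·0.003065)
= 236000 / 1.05575 ≈ 223537.95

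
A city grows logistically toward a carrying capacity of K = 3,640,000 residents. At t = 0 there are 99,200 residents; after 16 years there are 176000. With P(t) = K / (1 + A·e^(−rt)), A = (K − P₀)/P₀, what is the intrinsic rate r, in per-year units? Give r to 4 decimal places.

r ≈ 0.0372 per year

A = (3640000 − 99200)/99200 = 35.69355
176000 = 3640000/(1 + 35.69355·e^(−r·16)) → e^(−16r) = (20.68182 − 1)/35.69355 = 0.551411
r = −ln(0.551411)/16 = 0.59527/16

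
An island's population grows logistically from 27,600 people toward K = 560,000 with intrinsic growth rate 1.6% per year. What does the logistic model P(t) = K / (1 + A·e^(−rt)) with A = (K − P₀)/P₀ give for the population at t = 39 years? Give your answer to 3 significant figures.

≈ 49,400 people

A = (560000 − 27600)/27600 = 19.28986
P(39) = 560000 / (1 + 19.28986·e^(−0.016·39)) = 560000 / (1 + 19.28986·0.535797)
= 560000 / 11.33545 ≈ 49402.56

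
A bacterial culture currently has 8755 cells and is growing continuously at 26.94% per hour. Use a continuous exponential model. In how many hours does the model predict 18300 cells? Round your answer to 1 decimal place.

18300 = 8755 · e^(0.2694·t)
t = ln(18300/8755) / 0.2694 = ln(2.09023) / 0.2694 = 0.73728 / 0.2694

t ≈ 2.7 hours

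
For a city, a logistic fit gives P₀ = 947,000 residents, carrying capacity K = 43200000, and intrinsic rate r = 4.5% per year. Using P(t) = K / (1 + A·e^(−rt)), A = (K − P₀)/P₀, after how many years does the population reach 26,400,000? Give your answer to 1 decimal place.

t ≈ 94.4 years

A = (43200000 − 947000)/947000 = 44.61774
26400000 = 43200000/(1 + 44.61774·e^(−0.045t)) → 1 + 44.61774·e^(−0.045t) = 1.63636
e^(−0.045t) = 0.014263 → t = ln(70.11359)/0.045 = 4.25012/0.045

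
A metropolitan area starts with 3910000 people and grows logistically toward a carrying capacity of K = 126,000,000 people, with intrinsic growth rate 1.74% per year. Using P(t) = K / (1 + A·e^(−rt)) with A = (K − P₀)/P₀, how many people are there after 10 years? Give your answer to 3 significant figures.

≈ 4,630,000 people

A = (126000000 − 3910000)/3910000 = 31.22506
P(10) = 126000000 / (1 + 31.22506·e^(−0.0174·10)) = 126000000 / (1 + 31.22506·0.840297)
= 126000000 / 27.23832 ≈ 4625835.21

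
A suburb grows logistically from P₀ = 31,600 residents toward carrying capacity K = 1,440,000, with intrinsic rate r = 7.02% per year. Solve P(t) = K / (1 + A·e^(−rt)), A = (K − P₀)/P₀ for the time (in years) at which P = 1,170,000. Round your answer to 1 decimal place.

A = (1440000 − 31600)/31600 = 44.56962
1170000 = 1440000/(1 + 44.56962·e^(−0.0702t)) → 1 + 44.56962·e^(−0.0702t) = 1.23077
e^(−0.0702t) = 0.005178 → t = ln(193.13502)/0.0702 = 5.26339/0.0702

t ≈ 75.0 years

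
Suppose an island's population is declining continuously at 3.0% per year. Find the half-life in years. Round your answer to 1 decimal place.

half-life ≈ 23.1 years

half-life = ln(2) / |r| = 0.69315 / 0.03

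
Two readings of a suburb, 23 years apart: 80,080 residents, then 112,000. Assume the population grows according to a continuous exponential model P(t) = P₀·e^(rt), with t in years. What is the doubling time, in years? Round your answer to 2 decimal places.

doubling time ≈ 47.52 years

r = ln(112000/80080) / 23 = ln(1.3986) / 23 ≈ 0.014586 per year
doubling time = ln 2 / |r| = 0.69315 / 0.014586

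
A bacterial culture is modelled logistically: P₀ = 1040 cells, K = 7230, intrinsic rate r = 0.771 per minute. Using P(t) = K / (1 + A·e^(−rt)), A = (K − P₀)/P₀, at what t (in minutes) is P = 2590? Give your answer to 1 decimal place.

t ≈ 1.6 minutes

A = (7230 − 1040)/1040 = 5.95192
2590 = 7230/(1 + 5.95192·e^(−0.771t)) → 1 + 5.95192·e^(−0.771t) = 2.79151
e^(−0.771t) = 0.300996 → t = ln(3.3223)/0.771 = 1.20066/0.771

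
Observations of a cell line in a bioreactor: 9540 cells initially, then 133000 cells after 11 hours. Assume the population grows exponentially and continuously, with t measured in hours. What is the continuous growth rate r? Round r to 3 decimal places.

133000 = 9540 · e^(r·11)
e^(11r) = 133000/9540 = 13.9413
r = ln(13.9413) / 11 = 2.63486 / 11

r ≈ 0.240 per hour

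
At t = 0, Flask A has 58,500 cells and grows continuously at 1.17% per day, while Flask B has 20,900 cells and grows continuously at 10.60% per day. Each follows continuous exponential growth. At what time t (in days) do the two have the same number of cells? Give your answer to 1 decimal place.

t ≈ 10.9 days

58500·e^(0.0117t) = 20900·e^(0.106t)
58500/20900 = e^((0.106 − 0.0117)t) → ln(2.79904) = 0.0943·t
t = 1.02928 / 0.0943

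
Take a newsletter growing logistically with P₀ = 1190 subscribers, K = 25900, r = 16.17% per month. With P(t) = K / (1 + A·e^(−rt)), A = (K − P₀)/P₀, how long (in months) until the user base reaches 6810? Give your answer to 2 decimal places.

t ≈ 12.38 months

A = (25900 − 1190)/1190 = 20.76471
6810 = 25900/(1 + 20.76471·e^(−0.1617t)) → 1 + 20.76471·e^(−0.1617t) = 3.80323
e^(−0.1617t) = 0.135 → t = ln(7.40742)/0.1617 = 2.00248/0.1617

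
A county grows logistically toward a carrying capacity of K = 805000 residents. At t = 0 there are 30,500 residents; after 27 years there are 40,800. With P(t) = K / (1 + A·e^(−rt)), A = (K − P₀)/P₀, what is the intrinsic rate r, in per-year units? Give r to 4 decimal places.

r ≈ 0.0113 per year

A = (805000 − 30500)/30500 = 25.39344
40800 = 805000/(1 + 25.39344·e^(−r·27)) → e^(−27r) = (19.73039 − 1)/25.39344 = 0.737607
r = −ln(0.737607)/27 = 0.30434/27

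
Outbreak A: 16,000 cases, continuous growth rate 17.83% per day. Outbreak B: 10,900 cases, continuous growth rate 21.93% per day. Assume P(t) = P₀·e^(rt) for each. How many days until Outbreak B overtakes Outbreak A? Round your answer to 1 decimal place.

t ≈ 9.4 days

16000·e^(0.1783t) = 10900·e^(0.2193t)
16000/10900 = e^((0.2193 − 0.1783)t) → ln(1.46789) = 0.041·t
t = 0.38383 / 0.041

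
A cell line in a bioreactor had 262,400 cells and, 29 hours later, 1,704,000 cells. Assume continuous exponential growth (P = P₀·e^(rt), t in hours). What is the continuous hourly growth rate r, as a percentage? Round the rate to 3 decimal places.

r ≈ 6.451% per hour

1704000 = 262400 · e^(r·29)
e^(29r) = 1704000/262400 = 6.4939
r = ln(6.4939) / 29 = 1.87086 / 29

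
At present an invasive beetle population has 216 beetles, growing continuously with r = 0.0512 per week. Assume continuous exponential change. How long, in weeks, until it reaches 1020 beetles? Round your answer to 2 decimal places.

t ≈ 30.32 weeks

1020 = 216 · e^(0.0512·t)
t = ln(1020/216) / 0.0512 = ln(4.72222) / 0.0512 = 1.55228 / 0.0512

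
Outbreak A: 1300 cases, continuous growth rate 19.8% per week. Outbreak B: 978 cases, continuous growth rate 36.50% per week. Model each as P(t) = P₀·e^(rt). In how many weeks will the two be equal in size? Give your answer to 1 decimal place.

t ≈ 1.7 weeks

1300·e^(0.198t) = 978·e^(0.365t)
1300/978 = e^((0.365 − 0.198)t) → ln(1.32924) = 0.167·t
t = 0.28461 / 0.167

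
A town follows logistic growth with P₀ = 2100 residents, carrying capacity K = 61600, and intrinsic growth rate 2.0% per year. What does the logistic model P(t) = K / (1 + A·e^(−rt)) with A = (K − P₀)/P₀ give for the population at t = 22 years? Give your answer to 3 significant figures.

≈ 3,200 residents

A = (61600 − 2100)/2100 = 28.33333
P(22) = 61600 / (1 + 28.33333·e^(−0.02·22)) = 61600 / (1 + 28.33333·0.644036)
= 61600 / 19.2477 ≈ 3200.38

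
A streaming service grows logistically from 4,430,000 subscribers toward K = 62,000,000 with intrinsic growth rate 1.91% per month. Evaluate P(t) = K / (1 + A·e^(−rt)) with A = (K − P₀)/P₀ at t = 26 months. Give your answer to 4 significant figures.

≈ 6,959,000 subscribers

A = (62000000 − 4430000)/4430000 = 12.99549
P(26) = 62000000 / (1 + 12.99549·e^(−0.0191·26)) = 62000000 / (1 + 12.99549·0.608596)
= 62000000 / 8.90901 ≈ 6959250.59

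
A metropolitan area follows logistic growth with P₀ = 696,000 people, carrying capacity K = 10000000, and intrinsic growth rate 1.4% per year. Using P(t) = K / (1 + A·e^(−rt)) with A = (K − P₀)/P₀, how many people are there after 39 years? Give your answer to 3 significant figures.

≈ 1,140,000 people

A = (10000000 − 696000)/696000 = 13.36782
P(39) = 10000000 / (1 + 13.36782·e^(−0.014·39)) = 10000000 / (1 + 13.36782·0.579262)
= 10000000 / 8.74347 ≈ 1143710.55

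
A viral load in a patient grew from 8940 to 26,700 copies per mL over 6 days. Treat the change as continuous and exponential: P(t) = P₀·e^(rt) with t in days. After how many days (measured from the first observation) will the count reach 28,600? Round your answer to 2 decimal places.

t ≈ 6.38 days

r = ln(26700/8940) / 6 ≈ 0.182355 per day
t = ln(28600/8940) / r = 1.16287 / 0.182355 ≈ 6.377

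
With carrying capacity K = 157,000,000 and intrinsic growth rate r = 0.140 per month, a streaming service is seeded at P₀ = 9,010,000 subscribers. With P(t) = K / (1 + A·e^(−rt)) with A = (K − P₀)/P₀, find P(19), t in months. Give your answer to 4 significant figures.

A = (157000000 − 9010000)/9010000 = 16.42508
P(19) = 157000000 / (1 + 16.42508·e^(−0.14·19)) = 157000000 / (1 + 16.42508·0.069948)
= 157000000 / 2.14891 ≈ 73060453.28

≈ 73,060,000 subscribers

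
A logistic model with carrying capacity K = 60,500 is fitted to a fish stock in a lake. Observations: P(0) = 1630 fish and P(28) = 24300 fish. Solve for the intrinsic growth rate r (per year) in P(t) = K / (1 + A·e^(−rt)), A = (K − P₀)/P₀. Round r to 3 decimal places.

r ≈ 0.114 per year

A = (60500 − 1630)/1630 = 36.11656
24300 = 60500/(1 + 36.11656·e^(−r·28)) → e^(−28r) = (2.48971 − 1)/36.11656 = 0.041247
r = −ln(0.041247)/28 = 3.18817/28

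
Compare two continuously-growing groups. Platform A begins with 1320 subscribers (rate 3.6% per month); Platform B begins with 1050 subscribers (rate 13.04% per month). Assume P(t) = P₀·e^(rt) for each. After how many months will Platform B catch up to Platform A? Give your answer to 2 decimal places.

1320·e^(0.036t) = 1050·e^(0.1304t)
1320/1050 = e^((0.1304 − 0.036)t) → ln(1.25714) = 0.0944·t
t = 0.22884 / 0.0944

t ≈ 2.42 months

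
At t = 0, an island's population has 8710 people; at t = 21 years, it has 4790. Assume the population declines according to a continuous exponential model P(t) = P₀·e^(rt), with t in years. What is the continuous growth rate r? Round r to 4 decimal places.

r ≈ -0.0285 per year

4790 = 8710 · e^(r·21)
e^(21r) = 4790/8710 = 0.54994
r = ln(0.54994) / 21 = -0.59794 / 21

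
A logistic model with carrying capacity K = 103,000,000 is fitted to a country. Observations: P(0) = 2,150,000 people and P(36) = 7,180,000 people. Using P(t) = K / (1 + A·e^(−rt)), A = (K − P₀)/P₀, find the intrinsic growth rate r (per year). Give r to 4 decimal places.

r ≈ 0.0349 per year

A = (103000000 − 2150000)/2150000 = 46.90698
7180000 = 103000000/(1 + 46.90698·e^(−r·36)) → e^(−36r) = (14.3454 − 1)/46.90698 = 0.284508
r = −ln(0.284508)/36 = 1.25699/36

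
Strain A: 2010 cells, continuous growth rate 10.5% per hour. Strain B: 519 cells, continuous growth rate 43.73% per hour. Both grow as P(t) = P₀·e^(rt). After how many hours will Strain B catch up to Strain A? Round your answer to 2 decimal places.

t ≈ 4.07 hours

2010·e^(0.105t) = 519·e^(0.4373t)
2010/519 = e^((0.4373 − 0.105)t) → ln(3.87283) = 0.3323·t
t = 1.35399 / 0.3323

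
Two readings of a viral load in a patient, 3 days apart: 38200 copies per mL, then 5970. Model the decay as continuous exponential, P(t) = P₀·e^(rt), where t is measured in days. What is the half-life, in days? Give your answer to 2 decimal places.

r = ln(5970/38200) / 3 = ln(0.15628) / 3 ≈ -0.618696 per day
half-life = ln 2 / |r| = 0.69315 / 0.618696

half-life ≈ 1.12 days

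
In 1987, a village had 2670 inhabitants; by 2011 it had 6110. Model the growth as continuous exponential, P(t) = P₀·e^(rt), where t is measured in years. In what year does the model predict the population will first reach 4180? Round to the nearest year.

year 2000

r = ln(6110/2670) / 24 = 0.82785/24 ≈ 0.034494 per year
t = ln(4180/2670) / r = 0.44823/0.034494 ≈ 12.99 years after 1987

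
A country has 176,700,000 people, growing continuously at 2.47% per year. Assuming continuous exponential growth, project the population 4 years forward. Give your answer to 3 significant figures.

P(4) = 176700000 · e^(0.0247·4) = 176700000 · e^(0.0988)
= 176700000 · 1.10385 ≈ 195049501.33

≈ 195,000,000 people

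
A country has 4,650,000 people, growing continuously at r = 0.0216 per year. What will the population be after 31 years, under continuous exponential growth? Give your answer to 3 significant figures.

≈ 9,080,000 people

P(31) = 4650000 · e^(0.0216·31) = 4650000 · e^(0.6696)
= 4650000 · 1.95346 ≈ 9083569.39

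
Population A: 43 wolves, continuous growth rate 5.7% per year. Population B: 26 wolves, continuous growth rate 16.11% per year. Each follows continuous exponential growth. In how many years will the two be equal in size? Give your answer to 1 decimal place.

t ≈ 4.8 years

43·e^(0.057t) = 26·e^(0.1611t)
43/26 = e^((0.1611 − 0.057)t) → ln(1.65385) = 0.1041·t
t = 0.5031 / 0.1041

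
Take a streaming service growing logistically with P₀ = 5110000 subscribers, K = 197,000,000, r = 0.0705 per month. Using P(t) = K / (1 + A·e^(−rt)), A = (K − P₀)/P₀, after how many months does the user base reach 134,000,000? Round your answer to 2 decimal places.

A = (197000000 − 5110000)/5110000 = 37.55186
134000000 = 197000000/(1 + 37.55186·e^(−0.0705t)) → 1 + 37.55186·e^(−0.0705t) = 1.47015
e^(−0.0705t) = 0.01252 → t = ln(79.87221)/0.0705 = 4.38043/0.0705

t ≈ 62.13 months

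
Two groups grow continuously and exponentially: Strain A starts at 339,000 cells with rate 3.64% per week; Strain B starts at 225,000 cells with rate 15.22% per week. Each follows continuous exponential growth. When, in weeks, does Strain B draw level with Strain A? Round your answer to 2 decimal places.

t ≈ 3.54 weeks

339000·e^(0.0364t) = 225000·e^(0.1522t)
339000/225000 = e^((0.1522 − 0.0364)t) → ln(1.50667) = 0.1158·t
t = 0.4099 / 0.1158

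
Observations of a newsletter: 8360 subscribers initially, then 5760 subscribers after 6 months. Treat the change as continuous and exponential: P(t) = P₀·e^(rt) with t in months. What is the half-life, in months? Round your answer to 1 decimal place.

r = ln(5760/8360) / 6 = ln(0.689) / 6 ≈ -0.062087 per month
half-life = ln 2 / |r| = 0.69315 / 0.062087

half-life ≈ 11.2 months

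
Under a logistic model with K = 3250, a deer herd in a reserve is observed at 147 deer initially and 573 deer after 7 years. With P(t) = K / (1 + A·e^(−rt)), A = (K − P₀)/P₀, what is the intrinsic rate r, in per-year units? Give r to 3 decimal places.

r ≈ 0.215 per year

A = (3250 − 147)/147 = 21.10884
573 = 3250/(1 + 21.10884·e^(−r·7)) → e^(−7r) = (5.6719 − 1)/21.10884 = 0.221324
r = −ln(0.221324)/7 = 1.50813/7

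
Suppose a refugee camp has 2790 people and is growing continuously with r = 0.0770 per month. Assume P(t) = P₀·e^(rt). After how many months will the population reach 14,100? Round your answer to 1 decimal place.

14100 = 2790 · e^(0.077·t)
t = ln(14100/2790) / 0.077 = ln(5.05376) / 0.077 = 1.62013 / 0.077

t ≈ 21.0 months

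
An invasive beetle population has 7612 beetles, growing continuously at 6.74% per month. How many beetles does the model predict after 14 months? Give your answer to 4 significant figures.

P(14) = 7612 · e^(0.0674·14) = 7612 · e^(0.9436)
= 7612 · 2.56921 ≈ 19556.86

≈ 19,560 beetles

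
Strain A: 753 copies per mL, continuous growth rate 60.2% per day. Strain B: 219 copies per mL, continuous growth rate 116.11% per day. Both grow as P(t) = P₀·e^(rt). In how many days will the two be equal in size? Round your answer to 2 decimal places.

753·e^(0.602t) = 219·e^(1.1611t)
753/219 = e^((1.1611 − 0.602)t) → ln(3.43836) = 0.5591·t
t = 1.23499 / 0.5591

t ≈ 2.21 days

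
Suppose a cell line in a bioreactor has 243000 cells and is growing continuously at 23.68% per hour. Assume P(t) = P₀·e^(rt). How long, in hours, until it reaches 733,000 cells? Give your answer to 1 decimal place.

733000 = 243000 · e^(0.2368·t)
t = ln(733000/243000) / 0.2368 = ln(3.01646) / 0.2368 = 1.10408 / 0.2368

t ≈ 4.7 hours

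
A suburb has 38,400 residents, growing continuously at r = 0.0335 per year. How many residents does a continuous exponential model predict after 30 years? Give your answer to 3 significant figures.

P(30) = 38400 · e^(0.0335·30) = 38400 · e^(1.005)
= 38400 · 2.73191 ≈ 104905.24

≈ 105,000 residents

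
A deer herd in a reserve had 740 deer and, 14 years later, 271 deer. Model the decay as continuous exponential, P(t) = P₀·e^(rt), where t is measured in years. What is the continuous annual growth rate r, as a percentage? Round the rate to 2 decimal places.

271 = 740 · e^(r·14)
e^(14r) = 271/740 = 0.36622
r = ln(0.36622) / 14 = -1.00453 / 14

r ≈ -7.18% per year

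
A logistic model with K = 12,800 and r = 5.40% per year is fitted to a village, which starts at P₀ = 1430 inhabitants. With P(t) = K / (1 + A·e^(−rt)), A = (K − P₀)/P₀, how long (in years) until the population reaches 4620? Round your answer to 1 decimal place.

A = (12800 − 1430)/1430 = 7.95105
4620 = 12800/(1 + 7.95105·e^(−0.054t)) → 1 + 7.95105·e^(−0.054t) = 2.77056
e^(−0.054t) = 0.222683 → t = ln(4.49069)/0.054 = 1.50201/0.054

t ≈ 27.8 years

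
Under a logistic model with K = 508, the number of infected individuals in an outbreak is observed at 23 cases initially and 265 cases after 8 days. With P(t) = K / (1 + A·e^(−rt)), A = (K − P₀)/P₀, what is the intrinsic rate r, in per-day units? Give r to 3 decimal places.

A = (508 − 23)/23 = 21.08696
265 = 508/(1 + 21.08696·e^(−r·8)) → e^(−8r) = (1.91698 − 1)/21.08696 = 0.043486
r = −ln(0.043486)/8 = 3.13532/8

r ≈ 0.392 per day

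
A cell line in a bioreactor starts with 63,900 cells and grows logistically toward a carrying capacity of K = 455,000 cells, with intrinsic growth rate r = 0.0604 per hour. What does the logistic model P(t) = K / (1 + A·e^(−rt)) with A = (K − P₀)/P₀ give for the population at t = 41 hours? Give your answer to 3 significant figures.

A = (455000 − 63900)/63900 = 6.1205
P(41) = 455000 / (1 + 6.1205·e^(−0.0604·41)) = 455000 / (1 + 6.1205·0.084045)
= 455000 / 1.5144 ≈ 300449.22

≈ 300,000 cells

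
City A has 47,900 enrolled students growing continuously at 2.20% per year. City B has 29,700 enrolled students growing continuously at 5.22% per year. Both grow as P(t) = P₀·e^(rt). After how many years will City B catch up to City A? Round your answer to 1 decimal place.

t ≈ 15.8 years

47900·e^(0.022t) = 29700·e^(0.0522t)
47900/29700 = e^((0.0522 − 0.022)t) → ln(1.61279) = 0.0302·t
t = 0.47797 / 0.0302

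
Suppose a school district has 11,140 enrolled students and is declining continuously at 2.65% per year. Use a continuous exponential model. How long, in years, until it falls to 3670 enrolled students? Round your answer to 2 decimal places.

t ≈ 41.90 years

3670 = 11140 · e^(-0.0265·t)
t = ln(3670/11140) / -0.0265 = ln(0.32944) / -0.0265 = -1.11035 / -0.0265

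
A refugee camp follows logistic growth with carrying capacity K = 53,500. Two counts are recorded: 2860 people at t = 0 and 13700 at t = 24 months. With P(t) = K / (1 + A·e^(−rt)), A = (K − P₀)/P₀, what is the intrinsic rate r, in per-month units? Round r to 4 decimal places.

r ≈ 0.0753 per month

A = (53500 − 2860)/2860 = 17.70629
13700 = 53500/(1 + 17.70629·e^(−r·24)) → e^(−24r) = (3.90511 − 1)/17.70629 = 0.164072
r = −ln(0.164072)/24 = 1.80745/24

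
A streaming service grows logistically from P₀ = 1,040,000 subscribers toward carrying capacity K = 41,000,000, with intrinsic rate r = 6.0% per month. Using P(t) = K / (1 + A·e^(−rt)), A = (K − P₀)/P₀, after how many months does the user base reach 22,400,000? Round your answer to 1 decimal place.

t ≈ 63.9 months

A = (41000000 − 1040000)/1040000 = 38.42308
22400000 = 41000000/(1 + 38.42308·e^(−0.06t)) → 1 + 38.42308·e^(−0.06t) = 1.83036
e^(−0.06t) = 0.021611 → t = ln(46.27295)/0.06 = 3.83456/0.06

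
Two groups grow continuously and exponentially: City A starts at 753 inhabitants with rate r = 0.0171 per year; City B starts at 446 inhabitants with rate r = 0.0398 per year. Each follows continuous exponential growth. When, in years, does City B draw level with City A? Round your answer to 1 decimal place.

753·e^(0.0171t) = 446·e^(0.0398t)
753/446 = e^((0.0398 − 0.0171)t) → ln(1.68834) = 0.0227·t
t = 0.52375 / 0.0227

t ≈ 23.1 years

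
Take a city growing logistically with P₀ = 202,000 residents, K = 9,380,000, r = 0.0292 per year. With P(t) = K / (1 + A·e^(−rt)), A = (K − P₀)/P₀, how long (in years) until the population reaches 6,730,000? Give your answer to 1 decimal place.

t ≈ 162.6 years

A = (9380000 − 202000)/202000 = 45.43564
6730000 = 9380000/(1 + 45.43564·e^(−0.0292t)) → 1 + 45.43564·e^(−0.0292t) = 1.39376
e^(−0.0292t) = 0.008666 → t = ln(115.38939)/0.0292 = 4.74831/0.0292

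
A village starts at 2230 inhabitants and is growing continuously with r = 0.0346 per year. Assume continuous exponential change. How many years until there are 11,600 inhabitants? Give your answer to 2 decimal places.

11600 = 2230 · e^(0.0346·t)
t = ln(11600/2230) / 0.0346 = ln(5.20179) / 0.0346 = 1.649 / 0.0346

t ≈ 47.66 years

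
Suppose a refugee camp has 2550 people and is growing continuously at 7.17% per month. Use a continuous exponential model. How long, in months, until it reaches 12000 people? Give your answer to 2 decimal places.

12000 = 2550 · e^(0.0717·t)
t = ln(12000/2550) / 0.0717 = ln(4.70588) / 0.0717 = 1.54881 / 0.0717

t ≈ 21.60 months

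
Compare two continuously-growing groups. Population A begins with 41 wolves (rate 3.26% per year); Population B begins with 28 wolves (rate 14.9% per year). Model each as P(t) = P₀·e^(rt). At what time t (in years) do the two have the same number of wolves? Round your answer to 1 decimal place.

t ≈ 3.3 years

41·e^(0.0326t) = 28·e^(0.149t)
41/28 = e^((0.149 − 0.0326)t) → ln(1.46429) = 0.1164·t
t = 0.38137 / 0.1164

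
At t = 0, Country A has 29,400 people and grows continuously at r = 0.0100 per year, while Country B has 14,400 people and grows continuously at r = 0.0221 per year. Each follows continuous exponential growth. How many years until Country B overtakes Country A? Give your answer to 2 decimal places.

t ≈ 58.99 years

29400·e^(0.01t) = 14400·e^(0.0221t)
29400/14400 = e^((0.0221 − 0.01)t) → ln(2.04167) = 0.0121·t
t = 0.71377 / 0.0121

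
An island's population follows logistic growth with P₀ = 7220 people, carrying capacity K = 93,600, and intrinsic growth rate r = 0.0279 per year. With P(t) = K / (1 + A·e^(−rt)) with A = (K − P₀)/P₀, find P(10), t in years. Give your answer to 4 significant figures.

≈ 9,312 people

A = (93600 − 7220)/7220 = 11.96399
P(10) = 93600 / (1 + 11.96399·e^(−0.0279·10)) = 93600 / (1 + 11.96399·0.75654)
= 93600 / 10.05124 ≈ 9312.29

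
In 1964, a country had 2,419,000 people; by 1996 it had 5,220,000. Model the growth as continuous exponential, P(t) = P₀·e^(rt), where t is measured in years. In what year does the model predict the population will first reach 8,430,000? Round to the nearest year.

r = ln(5220000/2419000) / 32 = 0.76914/32 ≈ 0.024036 per year
t = ln(8430000/2419000) / r = 1.24844/0.024036 ≈ 51.94 years after 1964

year 2016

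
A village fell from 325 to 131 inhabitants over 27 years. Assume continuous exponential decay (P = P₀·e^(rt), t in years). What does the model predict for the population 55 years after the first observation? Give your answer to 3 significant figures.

≈ 51.1 inhabitants

r = ln(131/325) / 27 ≈ -0.033653 per year
P(55) = 325 · e^(-0.033653·55) = 325 · 0.15709 ≈ 51.06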